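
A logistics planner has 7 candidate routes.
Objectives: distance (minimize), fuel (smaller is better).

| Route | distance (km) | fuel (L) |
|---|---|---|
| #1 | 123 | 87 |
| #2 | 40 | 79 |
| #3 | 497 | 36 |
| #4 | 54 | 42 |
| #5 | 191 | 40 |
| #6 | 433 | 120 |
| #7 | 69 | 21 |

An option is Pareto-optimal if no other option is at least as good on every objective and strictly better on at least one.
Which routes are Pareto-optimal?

#1: dominated by #2 (distance 40≤123, fuel 79≤87).
#2: not dominated (best distance).
#3: dominated by #7 (distance 69≤497, fuel 21≤36).
#4: not dominated.
#5: dominated by #7 (distance 69≤191, fuel 21≤40).
#6: dominated by #1 (distance 123≤433, fuel 87≤120).
#7: not dominated (best fuel).

#2, #4, #7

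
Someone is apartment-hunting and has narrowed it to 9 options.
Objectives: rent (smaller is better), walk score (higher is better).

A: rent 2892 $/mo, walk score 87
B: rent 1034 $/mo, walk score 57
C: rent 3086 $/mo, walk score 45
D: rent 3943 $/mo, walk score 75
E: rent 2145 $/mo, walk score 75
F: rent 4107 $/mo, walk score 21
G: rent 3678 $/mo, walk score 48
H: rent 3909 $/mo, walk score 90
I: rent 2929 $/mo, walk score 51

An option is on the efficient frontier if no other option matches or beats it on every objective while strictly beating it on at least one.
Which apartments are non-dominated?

A, B, E, H

A: not dominated.
B: not dominated (best rent).
C: dominated by A (rent 2892≤3086, walk score 87≥45).
D: dominated by A (rent 2892≤3943, walk score 87≥75).
E: not dominated.
F: dominated by A (rent 2892≤4107, walk score 87≥21).
G: dominated by A (rent 2892≤3678, walk score 87≥48).
H: not dominated (best walk score).
I: dominated by A (rent 2892≤2929, walk score 87≥51).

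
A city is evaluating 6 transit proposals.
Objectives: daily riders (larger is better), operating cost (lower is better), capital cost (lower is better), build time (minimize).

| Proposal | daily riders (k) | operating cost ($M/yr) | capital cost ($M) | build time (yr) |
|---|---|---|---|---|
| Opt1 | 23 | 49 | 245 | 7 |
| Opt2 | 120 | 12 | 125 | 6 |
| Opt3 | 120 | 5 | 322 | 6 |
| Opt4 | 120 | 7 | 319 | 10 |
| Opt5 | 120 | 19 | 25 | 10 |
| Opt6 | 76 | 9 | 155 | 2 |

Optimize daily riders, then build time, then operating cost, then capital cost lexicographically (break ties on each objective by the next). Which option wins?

First maximize daily riders: best is 120, kept {Opt2, Opt3, Opt4, Opt5}.
Then minimize build time: best is 6, kept {Opt2, Opt3}.
Then minimize operating cost: best is 5, kept {Opt3}.

Opt3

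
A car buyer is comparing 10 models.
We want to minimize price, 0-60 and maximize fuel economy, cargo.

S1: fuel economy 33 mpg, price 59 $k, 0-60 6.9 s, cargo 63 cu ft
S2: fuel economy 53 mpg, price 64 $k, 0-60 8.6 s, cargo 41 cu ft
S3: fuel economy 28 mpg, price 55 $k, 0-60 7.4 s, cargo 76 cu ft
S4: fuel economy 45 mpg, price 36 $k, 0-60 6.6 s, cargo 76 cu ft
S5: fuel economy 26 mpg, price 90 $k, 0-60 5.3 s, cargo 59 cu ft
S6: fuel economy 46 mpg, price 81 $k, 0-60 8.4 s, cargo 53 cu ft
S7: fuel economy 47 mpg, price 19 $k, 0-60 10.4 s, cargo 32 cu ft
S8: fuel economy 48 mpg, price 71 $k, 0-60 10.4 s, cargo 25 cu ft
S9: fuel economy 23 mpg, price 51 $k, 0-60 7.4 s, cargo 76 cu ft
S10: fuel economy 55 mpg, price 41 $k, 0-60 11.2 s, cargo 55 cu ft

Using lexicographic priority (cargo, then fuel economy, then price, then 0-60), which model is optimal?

S4

First maximize cargo: best is 76, kept {S3, S4, S9}.
Then maximize fuel economy: best is 45, kept {S4}.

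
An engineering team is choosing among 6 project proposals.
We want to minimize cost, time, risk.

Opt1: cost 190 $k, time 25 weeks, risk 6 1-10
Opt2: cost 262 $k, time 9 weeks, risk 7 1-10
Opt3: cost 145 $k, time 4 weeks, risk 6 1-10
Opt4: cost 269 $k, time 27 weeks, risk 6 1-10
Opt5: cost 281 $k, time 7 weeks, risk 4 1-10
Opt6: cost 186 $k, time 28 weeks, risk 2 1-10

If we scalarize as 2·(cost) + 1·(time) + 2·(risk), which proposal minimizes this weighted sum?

Opt1: 2·190 + 1·25 + 2·6 = 417
Opt2: 2·262 + 1·9 + 2·7 = 547
Opt3: 2·145 + 1·4 + 2·6 = 306
Opt4: 2·269 + 1·27 + 2·6 = 577
Opt5: 2·281 + 1·7 + 2·4 = 577
Opt6: 2·186 + 1·28 + 2·2 = 404
Lowest: Opt3 at 306.

Opt3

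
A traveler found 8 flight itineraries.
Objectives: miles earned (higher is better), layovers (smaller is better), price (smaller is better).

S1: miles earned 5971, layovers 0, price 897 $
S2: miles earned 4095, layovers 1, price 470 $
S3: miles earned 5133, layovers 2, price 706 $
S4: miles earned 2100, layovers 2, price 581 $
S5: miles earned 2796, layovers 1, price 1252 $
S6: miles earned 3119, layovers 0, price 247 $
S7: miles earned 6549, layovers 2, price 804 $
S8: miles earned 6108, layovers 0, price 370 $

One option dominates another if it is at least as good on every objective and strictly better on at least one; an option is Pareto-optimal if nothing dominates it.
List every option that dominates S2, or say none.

S8

S8: miles earned 6108≥4095, layovers 0≤1, price 370≤470 — dominates S2.
Others (S1, S3, S4, S5, S6, S7) are each worse than S2 on at least one objective.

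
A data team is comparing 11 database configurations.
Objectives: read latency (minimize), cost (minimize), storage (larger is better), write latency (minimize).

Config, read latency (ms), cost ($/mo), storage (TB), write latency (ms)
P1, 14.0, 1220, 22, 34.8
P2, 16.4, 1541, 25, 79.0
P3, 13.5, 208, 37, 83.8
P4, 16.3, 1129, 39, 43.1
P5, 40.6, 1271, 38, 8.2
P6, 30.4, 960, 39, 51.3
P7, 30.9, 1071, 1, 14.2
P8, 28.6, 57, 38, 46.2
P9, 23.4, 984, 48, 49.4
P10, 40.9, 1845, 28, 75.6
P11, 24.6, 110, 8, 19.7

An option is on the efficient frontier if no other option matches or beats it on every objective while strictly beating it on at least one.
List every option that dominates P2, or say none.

P4

P4: read latency 16.3≤16.4, cost 1129≤1541, storage 39≥25, write latency 43.1≤79.0 — dominates P2.
Others (P1, P3, P5, P6, P7, P8, P9, P10, P11) are each worse than P2 on at least one objective.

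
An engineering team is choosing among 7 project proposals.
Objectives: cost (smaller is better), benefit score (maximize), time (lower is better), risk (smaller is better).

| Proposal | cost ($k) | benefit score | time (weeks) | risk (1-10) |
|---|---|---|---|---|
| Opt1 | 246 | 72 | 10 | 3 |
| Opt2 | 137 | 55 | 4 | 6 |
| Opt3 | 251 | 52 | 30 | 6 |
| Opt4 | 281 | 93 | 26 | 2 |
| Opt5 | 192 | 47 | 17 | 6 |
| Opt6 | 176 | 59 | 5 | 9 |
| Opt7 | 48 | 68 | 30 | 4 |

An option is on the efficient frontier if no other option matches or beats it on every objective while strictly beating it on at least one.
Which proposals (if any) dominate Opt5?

Opt2: cost 137≤192, benefit score 55≥47, time 4≤17, risk 6≤6 — dominates Opt5.
Others (Opt1, Opt3, Opt4, Opt6, Opt7) are each worse than Opt5 on at least one objective.

Opt2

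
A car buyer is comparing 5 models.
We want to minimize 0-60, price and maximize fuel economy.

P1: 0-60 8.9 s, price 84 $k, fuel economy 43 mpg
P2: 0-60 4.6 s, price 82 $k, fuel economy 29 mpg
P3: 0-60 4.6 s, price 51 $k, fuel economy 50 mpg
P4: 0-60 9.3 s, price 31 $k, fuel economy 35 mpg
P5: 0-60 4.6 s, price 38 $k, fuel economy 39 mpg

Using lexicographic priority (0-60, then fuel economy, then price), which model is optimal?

P3

First minimize 0-60: best is 4.6, kept {P2, P3, P5}.
Then maximize fuel economy: best is 50, kept {P3}.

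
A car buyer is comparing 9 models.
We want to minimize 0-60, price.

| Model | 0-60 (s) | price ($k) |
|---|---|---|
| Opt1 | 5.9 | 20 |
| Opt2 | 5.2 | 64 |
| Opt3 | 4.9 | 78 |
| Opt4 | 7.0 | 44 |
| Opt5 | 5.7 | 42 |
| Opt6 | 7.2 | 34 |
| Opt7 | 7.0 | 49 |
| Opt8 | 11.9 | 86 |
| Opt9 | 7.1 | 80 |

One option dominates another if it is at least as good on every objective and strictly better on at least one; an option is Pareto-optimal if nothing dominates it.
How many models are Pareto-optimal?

Opt1: not dominated (best price).
Opt2: not dominated.
Opt3: not dominated (best 0-60).
Opt4: dominated by Opt1 (0-60 5.9≤7.0, price 20≤44).
Opt5: not dominated.
Opt6: dominated by Opt1 (0-60 5.9≤7.2, price 20≤34).
Opt7: dominated by Opt1 (0-60 5.9≤7.0, price 20≤49).
Opt8: dominated by Opt1 (0-60 5.9≤11.9, price 20≤86).
Opt9: dominated by Opt1 (0-60 5.9≤7.1, price 20≤80).
Pareto-optimal: Opt1, Opt2, Opt3, Opt5 → 4.

4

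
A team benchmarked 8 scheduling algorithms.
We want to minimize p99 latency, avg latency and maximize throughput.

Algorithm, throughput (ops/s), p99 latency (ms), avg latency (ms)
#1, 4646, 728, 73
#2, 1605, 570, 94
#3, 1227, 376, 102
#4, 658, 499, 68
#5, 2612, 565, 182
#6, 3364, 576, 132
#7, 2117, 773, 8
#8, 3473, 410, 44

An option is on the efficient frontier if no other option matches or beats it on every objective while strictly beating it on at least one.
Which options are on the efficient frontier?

#1, #3, #7, #8

#1: not dominated (best throughput).
#2: dominated by #8 (throughput 3473≥1605, p99 latency 410≤570, avg latency 44≤94).
#3: not dominated (best p99 latency).
#4: dominated by #8 (throughput 3473≥658, p99 latency 410≤499, avg latency 44≤68).
#5: dominated by #8 (throughput 3473≥2612, p99 latency 410≤565, avg latency 44≤182).
#6: dominated by #8 (throughput 3473≥3364, p99 latency 410≤576, avg latency 44≤132).
#7: not dominated (best avg latency).
#8: not dominated.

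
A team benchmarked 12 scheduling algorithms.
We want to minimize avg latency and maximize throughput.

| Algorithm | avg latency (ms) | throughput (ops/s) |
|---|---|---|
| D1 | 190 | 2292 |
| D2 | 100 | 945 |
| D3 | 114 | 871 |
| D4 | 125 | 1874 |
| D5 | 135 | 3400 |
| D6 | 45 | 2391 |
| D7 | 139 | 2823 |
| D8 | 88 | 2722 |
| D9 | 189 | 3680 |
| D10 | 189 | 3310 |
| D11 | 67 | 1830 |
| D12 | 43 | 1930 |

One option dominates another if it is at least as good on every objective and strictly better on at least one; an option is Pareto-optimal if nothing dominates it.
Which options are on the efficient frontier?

D5, D6, D8, D9, D12

D1: dominated by D5 (avg latency 135≤190, throughput 3400≥2292).
D2: dominated by D6 (avg latency 45≤100, throughput 2391≥945).
D3: dominated by D2 (avg latency 100≤114, throughput 945≥871).
D4: dominated by D6 (avg latency 45≤125, throughput 2391≥1874).
D5: not dominated.
D6: not dominated.
D7: dominated by D5 (avg latency 135≤139, throughput 3400≥2823).
D8: not dominated.
D9: not dominated (best throughput).
D10: dominated by D5 (avg latency 135≤189, throughput 3400≥3310).
D11: dominated by D6 (avg latency 45≤67, throughput 2391≥1830).
D12: not dominated (best avg latency).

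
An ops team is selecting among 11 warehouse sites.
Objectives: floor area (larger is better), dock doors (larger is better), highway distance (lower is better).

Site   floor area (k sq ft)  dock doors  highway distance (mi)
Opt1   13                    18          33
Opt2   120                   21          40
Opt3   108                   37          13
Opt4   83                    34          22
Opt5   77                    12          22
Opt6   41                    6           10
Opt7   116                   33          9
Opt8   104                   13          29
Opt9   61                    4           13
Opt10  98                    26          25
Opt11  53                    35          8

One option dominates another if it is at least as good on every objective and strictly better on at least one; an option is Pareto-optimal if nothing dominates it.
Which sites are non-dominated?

Opt2, Opt3, Opt7, Opt11

Opt1: dominated by Opt3 (floor area 108≥13, dock doors 37≥18, highway distance 13≤33).
Opt2: not dominated (best floor area).
Opt3: not dominated (best dock doors).
Opt4: dominated by Opt3 (floor area 108≥83, dock doors 37≥34, highway distance 13≤22).
Opt5: dominated by Opt3 (floor area 108≥77, dock doors 37≥12, highway distance 13≤22).
Opt6: dominated by Opt7 (floor area 116≥41, dock doors 33≥6, highway distance 9≤10).
Opt7: not dominated.
Opt8: dominated by Opt3 (floor area 108≥104, dock doors 37≥13, highway distance 13≤29).
Opt9: dominated by Opt3 (floor area 108≥61, dock doors 37≥4, highway distance 13≤13).
Opt10: dominated by Opt3 (floor area 108≥98, dock doors 37≥26, highway distance 13≤25).
Opt11: not dominated (best highway distance).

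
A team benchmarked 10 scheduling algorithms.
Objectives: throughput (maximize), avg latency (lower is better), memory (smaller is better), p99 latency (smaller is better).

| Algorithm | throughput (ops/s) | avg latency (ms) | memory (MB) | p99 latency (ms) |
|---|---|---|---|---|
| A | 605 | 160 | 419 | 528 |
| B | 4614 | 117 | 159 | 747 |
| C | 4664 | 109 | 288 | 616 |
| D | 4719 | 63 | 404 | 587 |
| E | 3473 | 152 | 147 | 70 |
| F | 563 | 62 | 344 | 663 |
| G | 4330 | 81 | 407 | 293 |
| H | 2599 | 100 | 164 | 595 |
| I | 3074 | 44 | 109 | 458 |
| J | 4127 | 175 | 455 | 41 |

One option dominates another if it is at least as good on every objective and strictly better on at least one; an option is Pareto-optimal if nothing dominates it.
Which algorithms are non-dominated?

A: dominated by E (throughput 3473≥605, avg latency 152≤160, memory 147≤419, p99 latency 70≤528).
B: not dominated.
C: not dominated.
D: not dominated (best throughput).
E: not dominated.
F: dominated by I (throughput 3074≥563, avg latency 44≤62, memory 109≤344, p99 latency 458≤663).
G: not dominated.
H: dominated by I (throughput 3074≥2599, avg latency 44≤100, memory 109≤164, p99 latency 458≤595).
I: not dominated (best avg latency).
J: not dominated (best p99 latency).

B, C, D, E, G, I, J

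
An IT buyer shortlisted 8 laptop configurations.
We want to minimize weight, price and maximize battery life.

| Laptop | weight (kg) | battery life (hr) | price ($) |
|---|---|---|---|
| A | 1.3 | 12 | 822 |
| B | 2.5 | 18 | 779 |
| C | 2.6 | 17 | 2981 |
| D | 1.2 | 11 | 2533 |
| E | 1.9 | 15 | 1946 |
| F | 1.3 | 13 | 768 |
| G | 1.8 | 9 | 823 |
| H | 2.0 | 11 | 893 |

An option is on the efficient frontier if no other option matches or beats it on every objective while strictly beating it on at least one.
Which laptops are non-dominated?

B, D, E, F

A: dominated by F (weight 1.3≤1.3, battery life 13≥12, price 768≤822).
B: not dominated (best battery life).
C: dominated by B (weight 2.5≤2.6, battery life 18≥17, price 779≤2981).
D: not dominated (best weight).
E: not dominated.
F: not dominated (best price).
G: dominated by A (weight 1.3≤1.8, battery life 12≥9, price 822≤823).
H: dominated by A (weight 1.3≤2.0, battery life 12≥11, price 822≤893).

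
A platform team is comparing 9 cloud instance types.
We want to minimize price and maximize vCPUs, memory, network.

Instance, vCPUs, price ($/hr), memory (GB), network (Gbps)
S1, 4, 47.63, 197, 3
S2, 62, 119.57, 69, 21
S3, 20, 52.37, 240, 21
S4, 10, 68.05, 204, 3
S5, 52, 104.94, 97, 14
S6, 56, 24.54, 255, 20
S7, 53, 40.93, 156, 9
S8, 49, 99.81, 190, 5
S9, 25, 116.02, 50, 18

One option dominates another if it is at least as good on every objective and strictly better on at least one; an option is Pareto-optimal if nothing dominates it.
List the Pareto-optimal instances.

S1: dominated by S6 (vCPUs 56≥4, price 24.54≤47.63, memory 255≥197, network 20≥3).
S2: not dominated (best vCPUs).
S3: not dominated.
S4: dominated by S3 (vCPUs 20≥10, price 52.37≤68.05, memory 240≥204, network 21≥3).
S5: dominated by S6 (vCPUs 56≥52, price 24.54≤104.94, memory 255≥97, network 20≥14).
S6: not dominated (best price).
S7: dominated by S6 (vCPUs 56≥53, price 24.54≤40.93, memory 255≥156, network 20≥9).
S8: dominated by S6 (vCPUs 56≥49, price 24.54≤99.81, memory 255≥190, network 20≥5).
S9: dominated by S6 (vCPUs 56≥25, price 24.54≤116.02, memory 255≥50, network 20≥18).

S2, S3, S6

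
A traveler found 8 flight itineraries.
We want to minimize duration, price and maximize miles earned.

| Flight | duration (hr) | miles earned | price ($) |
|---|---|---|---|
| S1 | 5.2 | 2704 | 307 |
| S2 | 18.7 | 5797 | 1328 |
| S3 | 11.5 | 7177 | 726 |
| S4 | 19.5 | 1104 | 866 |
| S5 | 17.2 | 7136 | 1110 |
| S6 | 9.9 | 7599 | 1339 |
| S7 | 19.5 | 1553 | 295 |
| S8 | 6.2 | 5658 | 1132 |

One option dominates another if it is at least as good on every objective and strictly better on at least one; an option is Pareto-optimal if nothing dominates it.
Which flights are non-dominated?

S1, S3, S6, S7, S8

S1: not dominated (best duration).
S2: dominated by S3 (duration 11.5≤18.7, miles earned 7177≥5797, price 726≤1328).
S3: not dominated.
S4: dominated by S1 (duration 5.2≤19.5, miles earned 2704≥1104, price 307≤866).
S5: dominated by S3 (duration 11.5≤17.2, miles earned 7177≥7136, price 726≤1110).
S6: not dominated (best miles earned).
S7: not dominated (best price).
S8: not dominated.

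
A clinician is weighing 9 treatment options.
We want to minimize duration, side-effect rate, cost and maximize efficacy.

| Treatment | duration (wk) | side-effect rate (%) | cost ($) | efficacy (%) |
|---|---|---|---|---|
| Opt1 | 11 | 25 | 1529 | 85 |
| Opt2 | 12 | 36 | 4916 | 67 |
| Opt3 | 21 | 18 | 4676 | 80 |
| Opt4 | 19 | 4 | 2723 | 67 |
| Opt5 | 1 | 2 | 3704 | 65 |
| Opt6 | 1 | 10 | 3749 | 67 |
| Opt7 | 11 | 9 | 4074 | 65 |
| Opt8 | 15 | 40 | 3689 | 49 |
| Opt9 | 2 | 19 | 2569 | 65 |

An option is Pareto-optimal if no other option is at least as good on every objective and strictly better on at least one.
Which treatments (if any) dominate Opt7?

Opt5: duration 1≤11, side-effect rate 2≤9, cost 3704≤4074, efficacy 65≥65 — dominates Opt7.
Others (Opt1, Opt2, Opt3, Opt4, Opt6, Opt8, Opt9) are each worse than Opt7 on at least one objective.

Opt5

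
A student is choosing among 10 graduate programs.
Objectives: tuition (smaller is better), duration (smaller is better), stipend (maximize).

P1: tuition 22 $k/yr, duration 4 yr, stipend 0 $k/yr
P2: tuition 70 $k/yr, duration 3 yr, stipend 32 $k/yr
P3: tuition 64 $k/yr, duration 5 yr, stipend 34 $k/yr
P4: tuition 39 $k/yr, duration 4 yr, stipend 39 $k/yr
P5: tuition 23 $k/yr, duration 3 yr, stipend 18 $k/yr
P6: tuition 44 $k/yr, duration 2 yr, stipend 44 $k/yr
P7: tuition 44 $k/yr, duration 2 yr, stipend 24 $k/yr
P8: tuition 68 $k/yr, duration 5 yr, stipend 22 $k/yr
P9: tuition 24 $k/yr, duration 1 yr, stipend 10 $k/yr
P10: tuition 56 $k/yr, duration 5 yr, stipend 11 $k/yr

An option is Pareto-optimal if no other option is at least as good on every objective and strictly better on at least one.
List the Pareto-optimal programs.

P1: not dominated (best tuition).
P2: dominated by P6 (tuition 44≤70, duration 2≤3, stipend 44≥32).
P3: dominated by P4 (tuition 39≤64, duration 4≤5, stipend 39≥34).
P4: not dominated.
P5: not dominated.
P6: not dominated (best stipend).
P7: dominated by P6 (tuition 44≤44, duration 2≤2, stipend 44≥24).
P8: dominated by P3 (tuition 64≤68, duration 5≤5, stipend 34≥22).
P9: not dominated (best duration).
P10: dominated by P4 (tuition 39≤56, duration 4≤5, stipend 39≥11).

P1, P4, P5, P6, P9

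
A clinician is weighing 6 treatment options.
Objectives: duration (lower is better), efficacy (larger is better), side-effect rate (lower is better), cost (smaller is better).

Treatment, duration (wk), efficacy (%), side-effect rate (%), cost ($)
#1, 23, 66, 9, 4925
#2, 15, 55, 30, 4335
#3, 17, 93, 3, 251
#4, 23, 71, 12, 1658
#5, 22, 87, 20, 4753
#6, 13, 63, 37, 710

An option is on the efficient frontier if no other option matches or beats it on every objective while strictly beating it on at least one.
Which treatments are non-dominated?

#1: dominated by #3 (duration 17≤23, efficacy 93≥66, side-effect rate 3≤9, cost 251≤4925).
#2: not dominated.
#3: not dominated (best efficacy).
#4: dominated by #3 (duration 17≤23, efficacy 93≥71, side-effect rate 3≤12, cost 251≤1658).
#5: dominated by #3 (duration 17≤22, efficacy 93≥87, side-effect rate 3≤20, cost 251≤4753).
#6: not dominated (best duration).

#2, #3, #6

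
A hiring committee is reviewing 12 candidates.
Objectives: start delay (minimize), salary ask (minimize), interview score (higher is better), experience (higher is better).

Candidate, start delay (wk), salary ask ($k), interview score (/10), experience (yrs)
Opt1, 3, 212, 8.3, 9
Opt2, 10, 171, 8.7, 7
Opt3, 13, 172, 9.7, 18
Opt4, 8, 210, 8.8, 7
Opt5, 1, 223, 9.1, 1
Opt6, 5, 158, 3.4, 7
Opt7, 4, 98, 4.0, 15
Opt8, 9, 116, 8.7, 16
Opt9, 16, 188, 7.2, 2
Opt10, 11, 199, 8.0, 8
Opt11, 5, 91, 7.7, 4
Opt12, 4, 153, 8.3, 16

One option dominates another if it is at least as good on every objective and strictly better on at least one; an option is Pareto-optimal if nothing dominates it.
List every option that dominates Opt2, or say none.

Opt8: start delay 9≤10, salary ask 116≤171, interview score 8.7≥8.7, experience 16≥7 — dominates Opt2.
Others (Opt1, Opt3, Opt4, Opt5, Opt6, Opt7, Opt9, Opt10, Opt11, Opt12) are each worse than Opt2 on at least one objective.

Opt8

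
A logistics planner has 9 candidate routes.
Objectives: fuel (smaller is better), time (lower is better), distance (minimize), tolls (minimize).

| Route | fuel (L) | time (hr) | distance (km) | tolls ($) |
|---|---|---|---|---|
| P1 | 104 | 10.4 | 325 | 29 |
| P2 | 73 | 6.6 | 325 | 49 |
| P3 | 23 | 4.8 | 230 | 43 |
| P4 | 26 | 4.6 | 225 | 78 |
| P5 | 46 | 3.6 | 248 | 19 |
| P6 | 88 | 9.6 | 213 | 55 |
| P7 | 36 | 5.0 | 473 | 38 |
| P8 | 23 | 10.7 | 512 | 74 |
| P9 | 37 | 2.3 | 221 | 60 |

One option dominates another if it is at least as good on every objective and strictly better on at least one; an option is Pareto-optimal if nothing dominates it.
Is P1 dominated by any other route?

Yes

P5 vs P1: fuel 46≤104, time 3.6≤10.4, distance 248≤325, tolls 19≤29 — P5 is at least as good on every objective and strictly better on at least one, so P5 dominates P1.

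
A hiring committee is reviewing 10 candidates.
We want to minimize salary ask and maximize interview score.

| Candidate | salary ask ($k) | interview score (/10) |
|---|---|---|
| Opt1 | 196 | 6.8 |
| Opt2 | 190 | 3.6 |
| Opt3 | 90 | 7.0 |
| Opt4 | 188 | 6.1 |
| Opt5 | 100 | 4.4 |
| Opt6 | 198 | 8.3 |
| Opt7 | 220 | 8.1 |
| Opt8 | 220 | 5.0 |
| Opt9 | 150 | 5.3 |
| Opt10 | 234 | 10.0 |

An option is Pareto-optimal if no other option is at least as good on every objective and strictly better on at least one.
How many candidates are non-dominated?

3

Opt1: dominated by Opt3 (salary ask 90≤196, interview score 7.0≥6.8).
Opt2: dominated by Opt3 (salary ask 90≤190, interview score 7.0≥3.6).
Opt3: not dominated (best salary ask).
Opt4: dominated by Opt3 (salary ask 90≤188, interview score 7.0≥6.1).
Opt5: dominated by Opt3 (salary ask 90≤100, interview score 7.0≥4.4).
Opt6: not dominated.
Opt7: dominated by Opt6 (salary ask 198≤220, interview score 8.3≥8.1).
Opt8: dominated by Opt1 (salary ask 196≤220, interview score 6.8≥5.0).
Opt9: dominated by Opt3 (salary ask 90≤150, interview score 7.0≥5.3).
Opt10: not dominated (best interview score).
Pareto-optimal: Opt3, Opt6, Opt10 → 3.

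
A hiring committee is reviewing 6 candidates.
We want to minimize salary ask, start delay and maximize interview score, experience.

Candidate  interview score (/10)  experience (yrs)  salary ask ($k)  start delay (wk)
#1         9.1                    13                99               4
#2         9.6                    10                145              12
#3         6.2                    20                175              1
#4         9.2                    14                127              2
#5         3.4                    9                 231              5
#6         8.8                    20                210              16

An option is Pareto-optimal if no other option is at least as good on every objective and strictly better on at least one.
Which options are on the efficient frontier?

#1, #2, #3, #4, #6

#1: not dominated (best salary ask).
#2: not dominated (best interview score).
#3: not dominated (best start delay).
#4: not dominated.
#5: dominated by #1 (interview score 9.1≥3.4, experience 13≥9, salary ask 99≤231, start delay 4≤5).
#6: not dominated.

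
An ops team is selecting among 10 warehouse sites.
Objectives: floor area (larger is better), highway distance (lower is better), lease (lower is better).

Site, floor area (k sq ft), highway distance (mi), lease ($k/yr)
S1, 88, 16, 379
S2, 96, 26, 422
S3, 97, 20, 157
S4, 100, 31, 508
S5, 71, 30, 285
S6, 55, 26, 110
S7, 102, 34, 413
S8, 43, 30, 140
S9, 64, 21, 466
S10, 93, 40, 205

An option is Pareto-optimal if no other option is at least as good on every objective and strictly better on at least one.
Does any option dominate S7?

No

S1: worse on floor area (88 vs 102).
S2: worse on floor area (96 vs 102).
S3: worse on floor area (97 vs 102).
S4: worse on floor area (100 vs 102).
S5: worse on floor area (71 vs 102).
S6: worse on floor area (55 vs 102).
S8: worse on floor area (43 vs 102).
S9: worse on floor area (64 vs 102).
S10: worse on floor area (93 vs 102).
No option is at least as good as S7 on every objective and strictly better on one.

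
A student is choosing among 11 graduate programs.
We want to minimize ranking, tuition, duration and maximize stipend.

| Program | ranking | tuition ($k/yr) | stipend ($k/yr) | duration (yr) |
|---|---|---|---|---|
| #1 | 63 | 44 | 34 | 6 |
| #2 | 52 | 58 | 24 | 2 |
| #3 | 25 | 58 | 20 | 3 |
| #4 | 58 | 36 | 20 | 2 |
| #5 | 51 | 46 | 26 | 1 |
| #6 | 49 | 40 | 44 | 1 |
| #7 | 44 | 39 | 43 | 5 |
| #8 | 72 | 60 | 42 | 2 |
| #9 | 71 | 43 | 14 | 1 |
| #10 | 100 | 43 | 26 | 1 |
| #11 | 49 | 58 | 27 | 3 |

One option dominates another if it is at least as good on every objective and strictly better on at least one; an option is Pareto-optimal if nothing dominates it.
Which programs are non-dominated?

#1: dominated by #6 (ranking 49≤63, tuition 40≤44, stipend 44≥34, duration 1≤6).
#2: dominated by #5 (ranking 51≤52, tuition 46≤58, stipend 26≥24, duration 1≤2).
#3: not dominated (best ranking).
#4: not dominated (best tuition).
#5: dominated by #6 (ranking 49≤51, tuition 40≤46, stipend 44≥26, duration 1≤1).
#6: not dominated (best stipend).
#7: not dominated.
#8: dominated by #6 (ranking 49≤72, tuition 40≤60, stipend 44≥42, duration 1≤2).
#9: dominated by #6 (ranking 49≤71, tuition 40≤43, stipend 44≥14, duration 1≤1).
#10: dominated by #6 (ranking 49≤100, tuition 40≤43, stipend 44≥26, duration 1≤1).
#11: dominated by #6 (ranking 49≤49, tuition 40≤58, stipend 44≥27, duration 1≤3).

#3, #4, #6, #7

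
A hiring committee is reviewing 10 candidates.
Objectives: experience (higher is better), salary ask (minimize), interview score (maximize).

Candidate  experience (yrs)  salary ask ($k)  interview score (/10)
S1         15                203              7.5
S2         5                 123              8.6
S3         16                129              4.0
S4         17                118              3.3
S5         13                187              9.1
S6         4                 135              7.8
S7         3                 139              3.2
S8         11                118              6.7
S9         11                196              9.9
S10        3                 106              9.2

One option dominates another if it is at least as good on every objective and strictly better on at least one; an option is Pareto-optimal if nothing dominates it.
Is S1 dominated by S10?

No

S10 vs S1: S10 is worse on experience (3 vs 15), so it does not dominate S1.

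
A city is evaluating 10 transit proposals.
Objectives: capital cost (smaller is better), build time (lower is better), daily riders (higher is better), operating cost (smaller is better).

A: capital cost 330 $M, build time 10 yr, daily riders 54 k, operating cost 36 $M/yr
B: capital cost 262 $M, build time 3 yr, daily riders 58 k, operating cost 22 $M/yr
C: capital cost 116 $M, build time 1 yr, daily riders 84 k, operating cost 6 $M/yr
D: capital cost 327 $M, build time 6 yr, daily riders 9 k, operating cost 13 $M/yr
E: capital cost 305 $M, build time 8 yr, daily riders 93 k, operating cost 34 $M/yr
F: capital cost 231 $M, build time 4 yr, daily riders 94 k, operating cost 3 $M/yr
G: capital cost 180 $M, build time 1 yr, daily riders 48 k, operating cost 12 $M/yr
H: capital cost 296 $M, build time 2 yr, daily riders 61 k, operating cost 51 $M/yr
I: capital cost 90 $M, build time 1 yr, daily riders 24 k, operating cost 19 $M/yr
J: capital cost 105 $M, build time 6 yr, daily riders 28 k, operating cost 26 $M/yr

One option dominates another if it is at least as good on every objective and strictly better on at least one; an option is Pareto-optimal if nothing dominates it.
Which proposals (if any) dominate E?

F

F: capital cost 231≤305, build time 4≤8, daily riders 94≥93, operating cost 3≤34 — dominates E.
Others (A, B, C, D, G, H, I, J) are each worse than E on at least one objective.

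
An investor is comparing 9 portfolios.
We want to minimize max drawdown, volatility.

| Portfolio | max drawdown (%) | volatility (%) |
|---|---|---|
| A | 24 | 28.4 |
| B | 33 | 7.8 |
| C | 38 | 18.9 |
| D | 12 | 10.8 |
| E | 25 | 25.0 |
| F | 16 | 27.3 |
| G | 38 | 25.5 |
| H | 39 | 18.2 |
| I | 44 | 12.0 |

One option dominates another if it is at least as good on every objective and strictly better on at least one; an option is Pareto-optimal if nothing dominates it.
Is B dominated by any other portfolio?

No

A: worse on volatility (28.4 vs 7.8).
C: worse on max drawdown (38 vs 33).
D: worse on volatility (10.8 vs 7.8).
E: worse on volatility (25.0 vs 7.8).
F: worse on volatility (27.3 vs 7.8).
G: worse on max drawdown (38 vs 33).
H: worse on max drawdown (39 vs 33).
I: worse on max drawdown (44 vs 33).
No option is at least as good as B on every objective and strictly better on one.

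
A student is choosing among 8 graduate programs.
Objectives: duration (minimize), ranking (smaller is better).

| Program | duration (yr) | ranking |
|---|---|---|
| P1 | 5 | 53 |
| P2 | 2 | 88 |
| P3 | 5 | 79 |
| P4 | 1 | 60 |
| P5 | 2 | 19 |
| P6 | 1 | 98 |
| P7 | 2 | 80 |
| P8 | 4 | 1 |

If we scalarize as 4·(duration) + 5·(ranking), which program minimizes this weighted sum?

P8

P1: 4·5 + 5·53 = 285
P2: 4·2 + 5·88 = 448
P3: 4·5 + 5·79 = 415
P4: 4·1 + 5·60 = 304
P5: 4·2 + 5·19 = 103
P6: 4·1 + 5·98 = 494
P7: 4·2 + 5·80 = 408
P8: 4·4 + 5·1 = 21
Lowest: P8 at 21.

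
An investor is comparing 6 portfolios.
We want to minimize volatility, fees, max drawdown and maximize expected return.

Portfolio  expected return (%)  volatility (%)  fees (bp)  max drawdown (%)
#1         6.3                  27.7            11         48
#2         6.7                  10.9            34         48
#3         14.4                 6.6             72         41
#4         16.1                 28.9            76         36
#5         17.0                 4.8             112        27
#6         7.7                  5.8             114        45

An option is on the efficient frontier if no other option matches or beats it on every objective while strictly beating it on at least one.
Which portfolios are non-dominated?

#1: not dominated (best fees).
#2: not dominated.
#3: not dominated.
#4: not dominated.
#5: not dominated (best expected return).
#6: dominated by #5 (expected return 17.0≥7.7, volatility 4.8≤5.8, fees 112≤114, max drawdown 27≤45).

#1, #2, #3, #4, #5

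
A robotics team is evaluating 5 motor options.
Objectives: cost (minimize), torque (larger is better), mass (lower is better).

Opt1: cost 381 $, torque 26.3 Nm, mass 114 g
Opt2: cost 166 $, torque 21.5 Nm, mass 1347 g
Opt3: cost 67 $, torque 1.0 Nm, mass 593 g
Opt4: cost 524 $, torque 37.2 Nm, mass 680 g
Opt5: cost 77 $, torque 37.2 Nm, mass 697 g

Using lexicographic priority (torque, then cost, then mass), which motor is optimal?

Opt5

First maximize torque: best is 37.2, kept {Opt4, Opt5}.
Then minimize cost: best is 77, kept {Opt5}.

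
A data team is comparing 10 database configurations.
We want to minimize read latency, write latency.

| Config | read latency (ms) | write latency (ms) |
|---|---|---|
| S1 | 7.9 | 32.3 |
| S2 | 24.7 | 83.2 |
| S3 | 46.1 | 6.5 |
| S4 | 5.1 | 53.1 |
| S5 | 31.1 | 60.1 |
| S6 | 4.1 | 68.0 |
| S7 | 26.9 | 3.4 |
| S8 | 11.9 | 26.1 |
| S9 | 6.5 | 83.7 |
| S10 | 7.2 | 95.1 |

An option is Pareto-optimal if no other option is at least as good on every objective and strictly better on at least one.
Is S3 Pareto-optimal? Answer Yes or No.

No

S7 vs S3: read latency 26.9≤46.1, write latency 3.4≤6.5 — S7 is at least as good on every objective and strictly better on at least one, so S7 dominates S3.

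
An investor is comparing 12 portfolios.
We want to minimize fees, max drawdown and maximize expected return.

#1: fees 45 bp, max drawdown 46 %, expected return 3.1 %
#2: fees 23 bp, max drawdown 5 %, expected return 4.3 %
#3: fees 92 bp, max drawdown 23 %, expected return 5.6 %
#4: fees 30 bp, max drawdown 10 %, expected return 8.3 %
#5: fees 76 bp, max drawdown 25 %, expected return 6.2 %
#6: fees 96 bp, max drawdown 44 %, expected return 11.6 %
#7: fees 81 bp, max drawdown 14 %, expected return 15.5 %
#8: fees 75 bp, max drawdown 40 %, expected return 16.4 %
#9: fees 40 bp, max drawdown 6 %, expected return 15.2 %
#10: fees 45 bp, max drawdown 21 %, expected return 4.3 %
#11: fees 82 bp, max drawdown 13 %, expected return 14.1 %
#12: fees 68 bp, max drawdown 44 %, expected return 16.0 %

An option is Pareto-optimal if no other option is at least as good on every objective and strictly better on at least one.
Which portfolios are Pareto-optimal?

#2, #4, #7, #8, #9, #12

#1: dominated by #2 (fees 23≤45, max drawdown 5≤46, expected return 4.3≥3.1).
#2: not dominated (best fees).
#3: dominated by #4 (fees 30≤92, max drawdown 10≤23, expected return 8.3≥5.6).
#4: not dominated.
#5: dominated by #4 (fees 30≤76, max drawdown 10≤25, expected return 8.3≥6.2).
#6: dominated by #7 (fees 81≤96, max drawdown 14≤44, expected return 15.5≥11.6).
#7: not dominated.
#8: not dominated (best expected return).
#9: not dominated.
#10: dominated by #2 (fees 23≤45, max drawdown 5≤21, expected return 4.3≥4.3).
#11: dominated by #9 (fees 40≤82, max drawdown 6≤13, expected return 15.2≥14.1).
#12: not dominated.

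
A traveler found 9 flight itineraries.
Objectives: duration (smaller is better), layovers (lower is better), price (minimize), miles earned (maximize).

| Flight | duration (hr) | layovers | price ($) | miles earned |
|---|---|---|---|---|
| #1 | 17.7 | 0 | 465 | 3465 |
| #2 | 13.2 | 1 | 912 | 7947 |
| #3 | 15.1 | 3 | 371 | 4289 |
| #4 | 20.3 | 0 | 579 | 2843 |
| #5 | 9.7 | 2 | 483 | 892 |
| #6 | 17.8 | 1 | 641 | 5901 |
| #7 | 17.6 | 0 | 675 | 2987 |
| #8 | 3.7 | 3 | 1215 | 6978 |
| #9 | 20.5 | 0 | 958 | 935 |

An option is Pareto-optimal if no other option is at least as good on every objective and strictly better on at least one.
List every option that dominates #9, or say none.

#1: duration 17.7≤20.5, layovers 0≤0, price 465≤958, miles earned 3465≥935 — dominates #9.
#4: duration 20.3≤20.5, layovers 0≤0, price 579≤958, miles earned 2843≥935 — dominates #9.
#7: duration 17.6≤20.5, layovers 0≤0, price 675≤958, miles earned 2987≥935 — dominates #9.
Others (#2, #3, #5, #6, #8) are each worse than #9 on at least one objective.

#1, #4, #7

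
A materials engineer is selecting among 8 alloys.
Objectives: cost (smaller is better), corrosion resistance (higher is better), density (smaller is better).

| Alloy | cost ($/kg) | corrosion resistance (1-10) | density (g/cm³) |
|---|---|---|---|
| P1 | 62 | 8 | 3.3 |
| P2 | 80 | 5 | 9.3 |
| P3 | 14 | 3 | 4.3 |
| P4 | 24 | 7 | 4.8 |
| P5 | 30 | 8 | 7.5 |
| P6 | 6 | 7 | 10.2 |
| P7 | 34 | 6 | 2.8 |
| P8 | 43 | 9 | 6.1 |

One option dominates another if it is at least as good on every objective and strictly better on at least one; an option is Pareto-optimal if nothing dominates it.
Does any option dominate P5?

No

P1: worse on cost (62 vs 30).
P2: worse on cost (80 vs 30).
P3: worse on corrosion resistance (3 vs 8).
P4: worse on corrosion resistance (7 vs 8).
P6: worse on corrosion resistance (7 vs 8).
P7: worse on cost (34 vs 30).
P8: worse on cost (43 vs 30).
No option is at least as good as P5 on every objective and strictly better on one.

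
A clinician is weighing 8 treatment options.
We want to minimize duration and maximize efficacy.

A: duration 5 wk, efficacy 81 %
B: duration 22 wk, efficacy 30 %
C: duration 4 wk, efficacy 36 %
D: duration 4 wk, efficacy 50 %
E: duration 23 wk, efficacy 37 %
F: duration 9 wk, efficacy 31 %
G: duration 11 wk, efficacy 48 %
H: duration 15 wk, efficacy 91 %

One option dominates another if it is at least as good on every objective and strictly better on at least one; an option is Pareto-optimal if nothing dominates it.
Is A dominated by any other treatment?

No

B: worse on duration (22 vs 5).
C: worse on efficacy (36 vs 81).
D: worse on efficacy (50 vs 81).
E: worse on duration (23 vs 5).
F: worse on duration (9 vs 5).
G: worse on duration (11 vs 5).
H: worse on duration (15 vs 5).
No option is at least as good as A on every objective and strictly better on one.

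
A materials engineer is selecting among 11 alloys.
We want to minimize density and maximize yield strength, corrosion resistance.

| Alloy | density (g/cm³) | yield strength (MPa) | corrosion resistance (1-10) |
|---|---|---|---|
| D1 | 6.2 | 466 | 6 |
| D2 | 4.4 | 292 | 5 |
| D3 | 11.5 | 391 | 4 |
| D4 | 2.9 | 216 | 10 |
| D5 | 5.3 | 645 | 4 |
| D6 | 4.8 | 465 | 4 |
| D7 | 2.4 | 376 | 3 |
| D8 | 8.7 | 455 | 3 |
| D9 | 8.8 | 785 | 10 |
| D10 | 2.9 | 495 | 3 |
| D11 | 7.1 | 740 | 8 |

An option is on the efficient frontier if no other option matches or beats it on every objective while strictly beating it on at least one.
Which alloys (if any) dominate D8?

D1, D5, D6, D10, D11

D1: density 6.2≤8.7, yield strength 466≥455, corrosion resistance 6≥3 — dominates D8.
D5: density 5.3≤8.7, yield strength 645≥455, corrosion resistance 4≥3 — dominates D8.
D6: density 4.8≤8.7, yield strength 465≥455, corrosion resistance 4≥3 — dominates D8.
D10: density 2.9≤8.7, yield strength 495≥455, corrosion resistance 3≥3 — dominates D8.
D11: density 7.1≤8.7, yield strength 740≥455, corrosion resistance 8≥3 — dominates D8.
Others (D2, D3, D4, D7, D9) are each worse than D8 on at least one objective.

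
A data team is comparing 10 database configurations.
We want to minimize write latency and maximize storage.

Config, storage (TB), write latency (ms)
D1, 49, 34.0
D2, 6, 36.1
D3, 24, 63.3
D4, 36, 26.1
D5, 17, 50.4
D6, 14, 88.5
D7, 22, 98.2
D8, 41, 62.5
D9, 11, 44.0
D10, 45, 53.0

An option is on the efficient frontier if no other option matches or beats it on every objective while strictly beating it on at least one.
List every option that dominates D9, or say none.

D1: storage 49≥11, write latency 34.0≤44.0 — dominates D9.
D4: storage 36≥11, write latency 26.1≤44.0 — dominates D9.
Others (D2, D3, D5, D6, D7, D8, D10) are each worse than D9 on at least one objective.

D1, D4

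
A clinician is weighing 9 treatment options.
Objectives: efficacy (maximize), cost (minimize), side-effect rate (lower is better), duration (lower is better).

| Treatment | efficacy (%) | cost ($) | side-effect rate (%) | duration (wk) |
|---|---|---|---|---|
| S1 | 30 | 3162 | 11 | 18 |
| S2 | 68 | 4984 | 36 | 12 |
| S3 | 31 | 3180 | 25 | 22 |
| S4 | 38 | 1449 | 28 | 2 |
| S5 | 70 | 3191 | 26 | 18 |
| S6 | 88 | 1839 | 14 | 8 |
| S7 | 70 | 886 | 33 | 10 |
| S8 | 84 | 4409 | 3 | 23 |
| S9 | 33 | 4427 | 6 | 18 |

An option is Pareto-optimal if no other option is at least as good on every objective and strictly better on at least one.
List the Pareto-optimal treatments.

S1: not dominated.
S2: dominated by S6 (efficacy 88≥68, cost 1839≤4984, side-effect rate 14≤36, duration 8≤12).
S3: dominated by S6 (efficacy 88≥31, cost 1839≤3180, side-effect rate 14≤25, duration 8≤22).
S4: not dominated (best duration).
S5: dominated by S6 (efficacy 88≥70, cost 1839≤3191, side-effect rate 14≤26, duration 8≤18).
S6: not dominated (best efficacy).
S7: not dominated (best cost).
S8: not dominated (best side-effect rate).
S9: not dominated.

S1, S4, S6, S7, S8, S9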